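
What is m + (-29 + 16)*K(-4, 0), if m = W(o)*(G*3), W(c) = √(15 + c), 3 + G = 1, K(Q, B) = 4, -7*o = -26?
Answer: -52 - 6*√917/7 ≈ -77.956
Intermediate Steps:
o = 26/7 (o = -⅐*(-26) = 26/7 ≈ 3.7143)
G = -2 (G = -3 + 1 = -2)
m = -6*√917/7 (m = √(15 + 26/7)*(-2*3) = √(131/7)*(-6) = (√917/7)*(-6) = -6*√917/7 ≈ -25.956)
m + (-29 + 16)*K(-4, 0) = -6*√917/7 + (-29 + 16)*4 = -6*√917/7 - 13*4 = -6*√917/7 - 52 = -52 - 6*√917/7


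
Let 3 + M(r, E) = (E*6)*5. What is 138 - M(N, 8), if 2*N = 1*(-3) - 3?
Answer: -99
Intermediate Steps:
N = -3 (N = (1*(-3) - 3)/2 = (-3 - 3)/2 = (½)*(-6) = -3)
M(r, E) = -3 + 30*E (M(r, E) = -3 + (E*6)*5 = -3 + (6*E)*5 = -3 + 30*E)
138 - M(N, 8) = 138 - (-3 + 30*8) = 138 - (-3 + 240) = 138 - 1*237 = 138 - 237 = -99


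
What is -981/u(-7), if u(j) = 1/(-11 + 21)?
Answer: -9810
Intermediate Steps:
u(j) = ⅒ (u(j) = 1/10 = ⅒)
-981/u(-7) = -981/⅒ = -981*10 = -9810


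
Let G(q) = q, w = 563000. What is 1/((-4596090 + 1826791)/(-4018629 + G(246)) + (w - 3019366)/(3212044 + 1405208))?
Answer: 1030771496862/161996220565 ≈ 6.3629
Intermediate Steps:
1/((-4596090 + 1826791)/(-4018629 + G(246)) + (w - 3019366)/(3212044 + 1405208)) = 1/((-4596090 + 1826791)/(-4018629 + 246) + (563000 - 3019366)/(3212044 + 1405208)) = 1/(-2769299/(-4018383) - 2456366/4617252) = 1/(-2769299*(-1/4018383) - 2456366*1/4617252) = 1/(2769299/4018383 - 1228183/2308626) = 1/(161996220565/1030771496862) = 1030771496862/161996220565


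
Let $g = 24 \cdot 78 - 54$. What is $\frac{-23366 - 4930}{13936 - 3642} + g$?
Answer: $\frac{9343098}{5147} \approx 1815.3$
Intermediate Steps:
$g = 1818$ ($g = 1872 - 54 = 1818$)
$\frac{-23366 - 4930}{13936 - 3642} + g = \frac{-23366 - 4930}{13936 - 3642} + 1818 = - \frac{28296}{10294} + 1818 = \left(-28296\right) \frac{1}{10294} + 1818 = - \frac{14148}{5147} + 1818 = \frac{9343098}{5147}$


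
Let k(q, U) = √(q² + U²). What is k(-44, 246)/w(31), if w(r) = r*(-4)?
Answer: -√15613/62 ≈ -2.0154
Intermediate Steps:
w(r) = -4*r
k(q, U) = √(U² + q²)
k(-44, 246)/w(31) = √(246² + (-44)²)/((-4*31)) = √(60516 + 1936)/(-124) = √62452*(-1/124) = (2*√15613)*(-1/124) = -√15613/62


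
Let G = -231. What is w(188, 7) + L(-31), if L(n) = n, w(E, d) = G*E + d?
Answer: -43452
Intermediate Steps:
w(E, d) = d - 231*E (w(E, d) = -231*E + d = d - 231*E)
w(188, 7) + L(-31) = (7 - 231*188) - 31 = (7 - 43428) - 31 = -43421 - 31 = -43452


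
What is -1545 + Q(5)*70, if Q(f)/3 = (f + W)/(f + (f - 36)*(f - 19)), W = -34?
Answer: -684345/439 ≈ -1558.9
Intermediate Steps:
Q(f) = 3*(-34 + f)/(f + (-36 + f)*(-19 + f)) (Q(f) = 3*((f - 34)/(f + (f - 36)*(f - 19))) = 3*((-34 + f)/(f + (-36 + f)*(-19 + f))) = 3*(-34 + f)/(f + (-36 + f)*(-19 + f)))
-1545 + Q(5)*70 = -1545 + (3*(-34 + 5)/(684 + 5² - 54*5))*70 = -1545 + (3*(-29)/(684 + 25 - 270))*70 = -1545 + (3*(-29)/439)*70 = -1545 + (3*(1/439)*(-29))*70 = -1545 - 87/439*70 = -1545 - 6090/439 = -684345/439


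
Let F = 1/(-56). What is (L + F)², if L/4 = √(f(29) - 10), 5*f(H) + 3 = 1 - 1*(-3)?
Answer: (5 - 1568*I*√5)²/78400 ≈ -156.8 - 0.44721*I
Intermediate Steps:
f(H) = ⅕ (f(H) = -⅗ + (1 - 1*(-3))/5 = -⅗ + (1 + 3)/5 = -⅗ + (⅕)*4 = -⅗ + ⅘ = ⅕)
F = -1/56 ≈ -0.017857
L = 28*I*√5/5 (L = 4*√(⅕ - 10) = 4*√(-49/5) = 4*(7*I*√5/5) = 28*I*√5/5 ≈ 12.522*I)
(L + F)² = (28*I*√5/5 - 1/56)² = (-1/56 + 28*I*√5/5)²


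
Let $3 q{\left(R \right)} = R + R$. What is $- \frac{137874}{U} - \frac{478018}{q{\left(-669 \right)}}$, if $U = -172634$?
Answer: $\frac{1876901164}{1749881} \approx 1072.6$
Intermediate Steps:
$q{\left(R \right)} = \frac{2 R}{3}$ ($q{\left(R \right)} = \frac{R + R}{3} = \frac{2 R}{3}$)
$- \frac{137874}{U} - \frac{478018}{q{\left(-669 \right)}} = - \frac{137874}{-172634} - \frac{478018}{\frac{2}{3} \left(-669\right)} = \left(-137874\right) \left(- \frac{1}{172634}\right) - \frac{478018}{-446} = \frac{6267}{7847} - - \frac{239009}{223} = \frac{6267}{7847} + \frac{239009}{223} = \frac{1876901164}{1749881}$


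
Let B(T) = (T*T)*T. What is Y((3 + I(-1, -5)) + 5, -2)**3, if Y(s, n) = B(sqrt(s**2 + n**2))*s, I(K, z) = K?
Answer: 2706434983*sqrt(53) ≈ 1.9703e+10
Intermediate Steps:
B(T) = T**3 (B(T) = T**2*T = T**3)
Y(s, n) = s*(n**2 + s**2)**(3/2) (Y(s, n) = (sqrt(s**2 + n**2))**3*s = (sqrt(n**2 + s**2))**3*s = (n**2 + s**2)**(3/2)*s = s*(n**2 + s**2)**(3/2))
Y((3 + I(-1, -5)) + 5, -2)**3 = (((3 - 1) + 5)*((-2)**2 + ((3 - 1) + 5)**2)**(3/2))**3 = ((2 + 5)*(4 + (2 + 5)**2)**(3/2))**3 = (7*(4 + 7**2)**(3/2))**3 = (7*(4 + 49)**(3/2))**3 = (7*53**(3/2))**3 = (7*(53*sqrt(53)))**3 = (371*sqrt(53))**3 = 2706434983*sqrt(53)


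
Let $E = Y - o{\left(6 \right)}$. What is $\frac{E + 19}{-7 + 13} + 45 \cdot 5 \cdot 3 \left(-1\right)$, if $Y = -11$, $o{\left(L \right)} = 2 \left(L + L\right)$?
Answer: $- \frac{2033}{3} \approx -677.67$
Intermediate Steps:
$o{\left(L \right)} = 4 L$ ($o{\left(L \right)} = 2 \cdot 2 L = 4 L$)
$E = -35$ ($E = -11 - 4 \cdot 6 = -11 - 24 = -35$)
$\frac{E + 19}{-7 + 13} + 45 \cdot 5 \cdot 3 \left(-1\right) = \frac{-35 + 19}{-7 + 13} + 45 \cdot 5 \cdot 3 \left(-1\right) = - \frac{16}{6} + 45 \cdot 15 \left(-1\right) = \left(-16\right) \frac{1}{6} + 45 \left(-15\right) = - \frac{8}{3} - 675 = - \frac{2033}{3}$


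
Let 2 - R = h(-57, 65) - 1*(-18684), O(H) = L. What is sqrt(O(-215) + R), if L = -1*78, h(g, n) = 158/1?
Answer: 3*I*sqrt(2102) ≈ 137.54*I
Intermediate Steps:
h(g, n) = 158 (h(g, n) = 158*1 = 158)
L = -78
O(H) = -78
R = -18840 (R = 2 - (158 - 1*(-18684)) = 2 - (158 + 18684) = 2 - 1*18842 = 2 - 18842 = -18840)
sqrt(O(-215) + R) = sqrt(-78 - 18840) = sqrt(-18918) = 3*I*sqrt(2102)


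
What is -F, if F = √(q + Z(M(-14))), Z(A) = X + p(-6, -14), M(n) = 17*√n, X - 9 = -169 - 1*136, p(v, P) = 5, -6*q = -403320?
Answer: -√66929 ≈ -258.71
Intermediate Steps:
q = 67220 (q = -⅙*(-403320) = 67220)
X = -296 (X = 9 + (-169 - 1*136) = 9 + (-169 - 136) = 9 - 305 = -296)
Z(A) = -291 (Z(A) = -296 + 5 = -291)
F = √66929 (F = √(67220 - 291) = √66929 ≈ 258.71)
-F = -√66929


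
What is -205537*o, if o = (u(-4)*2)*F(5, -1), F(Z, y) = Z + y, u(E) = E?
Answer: 6577184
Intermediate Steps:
o = -32 (o = (-4*2)*(5 - 1) = -8*4 = -32)
-205537*o = -205537*(-32) = 6577184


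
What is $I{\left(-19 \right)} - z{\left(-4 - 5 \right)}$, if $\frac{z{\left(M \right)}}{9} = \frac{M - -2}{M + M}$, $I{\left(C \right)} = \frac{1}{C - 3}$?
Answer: $- \frac{39}{11} \approx -3.5455$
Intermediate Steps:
$I{\left(C \right)} = \frac{1}{-3 + C}$
$z{\left(M \right)} = \frac{9 \left(2 + M\right)}{2 M}$ ($z{\left(M \right)} = 9 \frac{M - -2}{M + M} = 9 \frac{M + \left(-6 + 8\right)}{2 M} = 9 \left(M + 2\right) \frac{1}{2 M} = 9 \left(2 + M\right) \frac{1}{2 M} = 9 \frac{2 + M}{2 M} = \frac{9 \left(2 + M\right)}{2 M}$)
$I{\left(-19 \right)} - z{\left(-4 - 5 \right)} = \frac{1}{-3 - 19} - \left(\frac{9}{2} + \frac{9}{-4 - 5}\right) = \frac{1}{-22} - \left(\frac{9}{2} + \frac{9}{-4 - 5}\right) = - \frac{1}{22} - \left(\frac{9}{2} + \frac{9}{-9}\right) = - \frac{1}{22} - \left(\frac{9}{2} + 9 \left(- \frac{1}{9}\right)\right) = - \frac{1}{22} - \left(\frac{9}{2} - 1\right) = - \frac{1}{22} - \frac{7}{2} = - \frac{39}{11}$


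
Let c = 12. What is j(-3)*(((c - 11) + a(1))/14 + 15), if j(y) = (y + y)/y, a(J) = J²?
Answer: 212/7 ≈ 30.286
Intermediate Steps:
j(y) = 2 (j(y) = (2*y)/y = 2)
j(-3)*(((c - 11) + a(1))/14 + 15) = 2*(((12 - 11) + 1²)/14 + 15) = 2*((1 + 1)*(1/14) + 15) = 2*(2*(1/14) + 15) = 2*(⅐ + 15) = 2*(106/7) = 212/7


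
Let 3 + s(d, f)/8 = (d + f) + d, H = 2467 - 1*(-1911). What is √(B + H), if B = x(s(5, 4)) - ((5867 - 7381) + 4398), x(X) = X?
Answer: √1582 ≈ 39.774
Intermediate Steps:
H = 4378 (H = 2467 + 1911 = 4378)
s(d, f) = -24 + 8*f + 16*d (s(d, f) = -24 + 8*((d + f) + d) = -24 + 8*(f + 2*d) = -24 + (8*f + 16*d) = -24 + 8*f + 16*d)
B = -2796 (B = (-24 + 8*4 + 16*5) - ((5867 - 7381) + 4398) = (-24 + 32 + 80) - (-1514 + 4398) = 88 - 1*2884 = 88 - 2884 = -2796)
√(B + H) = √(-2796 + 4378) = √1582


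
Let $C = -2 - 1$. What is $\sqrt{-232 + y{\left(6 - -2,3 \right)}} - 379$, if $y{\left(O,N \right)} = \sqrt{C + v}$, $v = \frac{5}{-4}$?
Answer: $-379 + \frac{\sqrt{-928 + 2 i \sqrt{17}}}{2} \approx -378.93 + 15.232 i$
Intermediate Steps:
$C = -3$ ($C = -2 - 1 = -3$)
$v = - \frac{5}{4}$ ($v = 5 \left(- \frac{1}{4}\right) = - \frac{5}{4} \approx -1.25$)
$y{\left(O,N \right)} = \frac{i \sqrt{17}}{2}$ ($y{\left(O,N \right)} = \sqrt{-3 - \frac{5}{4}} = \sqrt{- \frac{17}{4}} = \frac{i \sqrt{17}}{2}$)
$\sqrt{-232 + y{\left(6 - -2,3 \right)}} - 379 = \sqrt{-232 + \frac{i \sqrt{17}}{2}} - 379 = -379 + \sqrt{-232 + \frac{i \sqrt{17}}{2}}$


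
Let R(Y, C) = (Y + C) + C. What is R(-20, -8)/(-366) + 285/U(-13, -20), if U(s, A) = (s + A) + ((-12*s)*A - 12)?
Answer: 107/12871 ≈ 0.0083133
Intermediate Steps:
U(s, A) = -12 + A + s - 12*A*s (U(s, A) = (A + s) + (-12*A*s - 12) = (A + s) + (-12 - 12*A*s) = -12 + A + s - 12*A*s)
R(Y, C) = Y + 2*C (R(Y, C) = (C + Y) + C = Y + 2*C)
R(-20, -8)/(-366) + 285/U(-13, -20) = (-20 + 2*(-8))/(-366) + 285/(-12 - 20 - 13 - 12*(-20)*(-13)) = (-20 - 16)*(-1/366) + 285/(-12 - 20 - 13 - 3120) = -36*(-1/366) + 285/(-3165) = 6/61 + 285*(-1/3165) = 6/61 - 19/211 = 107/12871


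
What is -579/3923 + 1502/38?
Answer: 2935172/74537 ≈ 39.379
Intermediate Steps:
-579/3923 + 1502/38 = -579*1/3923 + 1502*(1/38) = -579/3923 + 751/19 = 2935172/74537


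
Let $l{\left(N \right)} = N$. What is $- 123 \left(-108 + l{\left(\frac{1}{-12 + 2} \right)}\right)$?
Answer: $\frac{132963}{10} \approx 13296.0$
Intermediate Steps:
$- 123 \left(-108 + l{\left(\frac{1}{-12 + 2} \right)}\right) = - 123 \left(-108 + \frac{1}{-12 + 2}\right) = - 123 \left(-108 + \frac{1}{-10}\right) = - 123 \left(-108 - \frac{1}{10}\right) = \left(-123\right) \left(- \frac{1081}{10}\right) = \frac{132963}{10}$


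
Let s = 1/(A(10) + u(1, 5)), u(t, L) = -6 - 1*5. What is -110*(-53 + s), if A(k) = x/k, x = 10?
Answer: 5841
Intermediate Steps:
A(k) = 10/k
u(t, L) = -11 (u(t, L) = -6 - 5 = -11)
s = -⅒ (s = 1/(10/10 - 11) = 1/(10*(⅒) - 11) = 1/(1 - 11) = 1/(-10) = -⅒ ≈ -0.10000)
-110*(-53 + s) = -110*(-53 - ⅒) = -110*(-531/10) = 5841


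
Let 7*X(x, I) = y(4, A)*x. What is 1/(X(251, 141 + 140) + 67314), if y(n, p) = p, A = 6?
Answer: 7/472704 ≈ 1.4808e-5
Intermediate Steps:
X(x, I) = 6*x/7 (X(x, I) = (6*x)/7 = 6*x/7)
1/(X(251, 141 + 140) + 67314) = 1/((6/7)*251 + 67314) = 1/(1506/7 + 67314) = 1/(472704/7) = 7/472704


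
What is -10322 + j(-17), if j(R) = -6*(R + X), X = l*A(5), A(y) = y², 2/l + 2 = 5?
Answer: -10320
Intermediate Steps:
l = ⅔ (l = 2/(-2 + 5) = 2/3 = 2*(⅓) = ⅔ ≈ 0.66667)
X = 50/3 (X = (⅔)*5² = (⅔)*25 = 50/3 ≈ 16.667)
j(R) = -100 - 6*R (j(R) = -6*(R + 50/3) = -6*(50/3 + R) = -100 - 6*R)
-10322 + j(-17) = -10322 + (-100 - 6*(-17)) = -10322 + (-100 + 102) = -10322 + 2 = -10320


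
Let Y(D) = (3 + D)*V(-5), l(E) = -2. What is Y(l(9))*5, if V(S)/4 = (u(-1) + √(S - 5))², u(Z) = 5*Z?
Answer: 300 - 200*I*√10 ≈ 300.0 - 632.46*I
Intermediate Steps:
V(S) = 4*(-5 + √(-5 + S))² (V(S) = 4*(5*(-1) + √(S - 5))² = 4*(-5 + √(-5 + S))²)
Y(D) = 4*(-5 + I*√10)²*(3 + D) (Y(D) = (3 + D)*(4*(-5 + √(-5 - 5))²) = (3 + D)*(4*(-5 + √(-10))²) = (3 + D)*(4*(-5 + I*√10)²) = 4*(-5 + I*√10)²*(3 + D))
Y(l(9))*5 = (4*(5 - I*√10)²*(3 - 2))*5 = (4*(5 - I*√10)²*1)*5 = (4*(5 - I*√10)²)*5 = 20*(5 - I*√10)²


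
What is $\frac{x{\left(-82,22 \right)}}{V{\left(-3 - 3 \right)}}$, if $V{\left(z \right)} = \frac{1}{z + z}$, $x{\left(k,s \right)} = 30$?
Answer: $-360$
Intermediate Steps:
$V{\left(z \right)} = \frac{1}{2 z}$
$\frac{x{\left(-82,22 \right)}}{V{\left(-3 - 3 \right)}} = \frac{1}{\frac{1}{2} \frac{1}{-3 - 3}} \cdot 30 = \frac{1}{\frac{1}{2} \frac{1}{-6}} \cdot 30 = \frac{1}{\frac{1}{2} \left(- \frac{1}{6}\right)} 30 = \frac{1}{- \frac{1}{12}} \cdot 30 = \left(-12\right) 30 = -360$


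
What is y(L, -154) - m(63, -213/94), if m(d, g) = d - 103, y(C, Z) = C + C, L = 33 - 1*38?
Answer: 30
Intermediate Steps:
L = -5 (L = 33 - 38 = -5)
y(C, Z) = 2*C
m(d, g) = -103 + d
y(L, -154) - m(63, -213/94) = 2*(-5) - (-103 + 63) = -10 - 1*(-40) = -10 + 40 = 30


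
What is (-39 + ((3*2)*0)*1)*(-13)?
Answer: 507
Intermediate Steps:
(-39 + ((3*2)*0)*1)*(-13) = (-39 + (6*0)*1)*(-13) = (-39 + 0*1)*(-13) = (-39 + 0)*(-13) = -39*(-13) = 507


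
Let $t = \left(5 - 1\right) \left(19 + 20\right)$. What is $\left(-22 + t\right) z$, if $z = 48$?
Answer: $6432$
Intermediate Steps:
$t = 156$ ($t = 4 \cdot 39 = 156$)
$\left(-22 + t\right) z = \left(-22 + 156\right) 48 = 134 \cdot 48 = 6432$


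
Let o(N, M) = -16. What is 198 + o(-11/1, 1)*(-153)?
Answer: 2646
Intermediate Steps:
198 + o(-11/1, 1)*(-153) = 198 - 16*(-153) = 198 + 2448 = 2646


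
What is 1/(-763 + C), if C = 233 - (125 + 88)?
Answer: -1/743 ≈ -0.0013459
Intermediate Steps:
C = 20 (C = 233 - 1*213 = 233 - 213 = 20)
1/(-763 + C) = 1/(-763 + 20) = 1/(-743) = -1/743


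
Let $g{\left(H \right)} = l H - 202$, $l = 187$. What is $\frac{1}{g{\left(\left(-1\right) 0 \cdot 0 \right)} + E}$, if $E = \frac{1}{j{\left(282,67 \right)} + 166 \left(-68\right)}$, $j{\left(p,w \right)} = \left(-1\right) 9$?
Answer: $- \frac{11297}{2281995} \approx -0.0049505$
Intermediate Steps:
$j{\left(p,w \right)} = -9$
$g{\left(H \right)} = -202 + 187 H$ ($g{\left(H \right)} = 187 H - 202 = -202 + 187 H$)
$E = - \frac{1}{11297}$ ($E = \frac{1}{-9 + 166 \left(-68\right)} = \frac{1}{-9 - 11288} = \frac{1}{-11297} = - \frac{1}{11297} \approx -8.8519 \cdot 10^{-5}$)
$\frac{1}{g{\left(\left(-1\right) 0 \cdot 0 \right)} + E} = \frac{1}{\left(-202 + 187 \left(-1\right) 0 \cdot 0\right) - \frac{1}{11297}} = \frac{1}{\left(-202 + 187 \cdot 0 \cdot 0\right) - \frac{1}{11297}} = \frac{1}{\left(-202 + 187 \cdot 0\right) - \frac{1}{11297}} = \frac{1}{\left(-202 + 0\right) - \frac{1}{11297}} = \frac{1}{-202 - \frac{1}{11297}} = \frac{1}{- \frac{2281995}{11297}} = - \frac{11297}{2281995}$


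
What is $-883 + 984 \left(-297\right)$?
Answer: $-293131$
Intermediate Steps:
$-883 + 984 \left(-297\right) = -883 - 292248 = -293131$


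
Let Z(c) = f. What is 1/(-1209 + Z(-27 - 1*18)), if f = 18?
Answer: -1/1191 ≈ -0.00083963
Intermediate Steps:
Z(c) = 18
1/(-1209 + Z(-27 - 1*18)) = 1/(-1209 + 18) = 1/(-1191) = -1/1191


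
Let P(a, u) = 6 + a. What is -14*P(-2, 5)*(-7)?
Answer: 392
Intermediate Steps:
-14*P(-2, 5)*(-7) = -14*(6 - 2)*(-7) = -14*4*(-7) = -56*(-7) = 392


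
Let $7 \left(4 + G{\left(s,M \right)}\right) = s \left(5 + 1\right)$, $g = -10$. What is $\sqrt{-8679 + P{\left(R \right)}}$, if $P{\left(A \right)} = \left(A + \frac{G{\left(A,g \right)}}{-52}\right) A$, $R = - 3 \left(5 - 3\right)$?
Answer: $\frac{3 i \sqrt{7953491}}{91} \approx 92.973 i$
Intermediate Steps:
$R = -6$ ($R = \left(-3\right) 2 = -6$)
$G{\left(s,M \right)} = -4 + \frac{6 s}{7}$ ($G{\left(s,M \right)} = -4 + \frac{s \left(5 + 1\right)}{7} = -4 + \frac{s 6}{7} = -4 + \frac{6 s}{7}$)
$P{\left(A \right)} = A \left(\frac{1}{13} + \frac{179 A}{182}\right)$ ($P{\left(A \right)} = \left(A + \frac{-4 + \frac{6 A}{7}}{-52}\right) A = \left(A + \left(-4 + \frac{6 A}{7}\right) \left(- \frac{1}{52}\right)\right) A = \left(A - \left(- \frac{1}{13} + \frac{3 A}{182}\right)\right) A = \left(\frac{1}{13} + \frac{179 A}{182}\right) A = A \left(\frac{1}{13} + \frac{179 A}{182}\right)$)
$\sqrt{-8679 + P{\left(R \right)}} = \sqrt{-8679 + \frac{1}{182} \left(-6\right) \left(14 + 179 \left(-6\right)\right)} = \sqrt{-8679 + \frac{1}{182} \left(-6\right) \left(14 - 1074\right)} = \sqrt{-8679 + \frac{1}{182} \left(-6\right) \left(-1060\right)} = \sqrt{-8679 + \frac{3180}{91}} = \sqrt{- \frac{786609}{91}} = \frac{3 i \sqrt{7953491}}{91}$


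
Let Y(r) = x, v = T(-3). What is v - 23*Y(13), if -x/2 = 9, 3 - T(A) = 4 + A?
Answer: 416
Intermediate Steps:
T(A) = -1 - A (T(A) = 3 - (4 + A) = 3 + (-4 - A) = -1 - A)
v = 2 (v = -1 - 1*(-3) = -1 + 3 = 2)
x = -18 (x = -2*9 = -18)
Y(r) = -18
v - 23*Y(13) = 2 - 23*(-18) = 2 + 414 = 416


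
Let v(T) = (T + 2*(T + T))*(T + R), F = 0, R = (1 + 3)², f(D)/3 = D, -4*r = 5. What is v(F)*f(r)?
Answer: 0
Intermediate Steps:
r = -5/4 (r = -¼*5 = -5/4 ≈ -1.2500)
f(D) = 3*D
R = 16 (R = 4² = 16)
v(T) = 5*T*(16 + T) (v(T) = (T + 2*(T + T))*(T + 16) = (T + 2*(2*T))*(16 + T) = (T + 4*T)*(16 + T) = (5*T)*(16 + T) = 5*T*(16 + T))
v(F)*f(r) = (5*0*(16 + 0))*(3*(-5/4)) = (5*0*16)*(-15/4) = 0*(-15/4) = 0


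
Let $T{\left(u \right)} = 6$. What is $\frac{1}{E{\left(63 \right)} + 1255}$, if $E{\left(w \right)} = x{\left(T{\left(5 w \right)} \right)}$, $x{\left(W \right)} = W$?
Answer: $\frac{1}{1261} \approx 0.00079302$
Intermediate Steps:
$E{\left(w \right)} = 6$
$\frac{1}{E{\left(63 \right)} + 1255} = \frac{1}{6 + 1255} = \frac{1}{1261}$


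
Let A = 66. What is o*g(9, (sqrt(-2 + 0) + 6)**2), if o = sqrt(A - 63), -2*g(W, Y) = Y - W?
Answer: sqrt(3)*(9 - (6 + I*sqrt(2))**2)/2 ≈ -21.651 - 14.697*I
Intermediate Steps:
g(W, Y) = W/2 - Y/2 (g(W, Y) = -(Y - W)/2 = W/2 - Y/2)
o = sqrt(3) (o = sqrt(66 - 63) = sqrt(3) ≈ 1.7320)
o*g(9, (sqrt(-2 + 0) + 6)**2) = sqrt(3)*((1/2)*9 - (sqrt(-2 + 0) + 6)**2/2) = sqrt(3)*(9/2 - (sqrt(-2) + 6)**2/2) = sqrt(3)*(9/2 - (I*sqrt(2) + 6)**2/2) = sqrt(3)*(9/2 - (6 + I*sqrt(2))**2/2)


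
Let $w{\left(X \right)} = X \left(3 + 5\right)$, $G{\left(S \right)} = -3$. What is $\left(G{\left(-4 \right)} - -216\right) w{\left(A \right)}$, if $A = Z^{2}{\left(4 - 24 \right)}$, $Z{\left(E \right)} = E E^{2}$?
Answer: $109056000000$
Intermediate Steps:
$Z{\left(E \right)} = E^{3}$
$A = 64000000$ ($A = \left(\left(4 - 24\right)^{3}\right)^{2} = \left(\left(-20\right)^{3}\right)^{2} = \left(-8000\right)^{2} = 64000000$)
$w{\left(X \right)} = 8 X$ ($w{\left(X \right)} = X 8 = 8 X$)
$\left(G{\left(-4 \right)} - -216\right) w{\left(A \right)} = \left(-3 - -216\right) 8 \cdot 64000000 = \left(-3 + 216\right) 512000000 = 213 \cdot 512000000 = 109056000000$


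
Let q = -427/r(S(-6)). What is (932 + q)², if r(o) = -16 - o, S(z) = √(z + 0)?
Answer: 3*(-76691059*I + 9530632*√6)/(2*(-125*I + 16*√6)) ≈ 9.1789e+5 - 7649.5*I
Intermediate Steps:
S(z) = √z
q = -427/(-16 - I*√6) (q = -427/(-16 - √(-6)) = -427/(-16 - I*√6) ≈ 26.076 - 3.9921*I)
(932 + q)² = (932 + (3416/131 - 427*I*√6/262))² = (125508/131 - 427*I*√6/262)²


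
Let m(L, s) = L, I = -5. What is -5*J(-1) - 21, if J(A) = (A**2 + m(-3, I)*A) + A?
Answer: -36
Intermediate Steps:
J(A) = A**2 - 2*A (J(A) = (A**2 - 3*A) + A = A**2 - 2*A)
-5*J(-1) - 21 = -(-5)*(-2 - 1) - 21 = -(-5)*(-3) - 21 = -5*3 - 21 = -15 - 21 = -36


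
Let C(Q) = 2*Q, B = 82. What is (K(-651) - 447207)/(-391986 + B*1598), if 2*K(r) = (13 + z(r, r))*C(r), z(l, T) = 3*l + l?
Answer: -619767/130475 ≈ -4.7501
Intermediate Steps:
z(l, T) = 4*l
K(r) = r*(13 + 4*r) (K(r) = ((13 + 4*r)*(2*r))/2 = (2*r*(13 + 4*r))/2 = r*(13 + 4*r))
(K(-651) - 447207)/(-391986 + B*1598) = (-651*(13 + 4*(-651)) - 447207)/(-391986 + 82*1598) = (-651*(13 - 2604) - 447207)/(-391986 + 131036) = (-651*(-2591) - 447207)/(-260950) = (1686741 - 447207)*(-1/260950) = 1239534*(-1/260950) = -619767/130475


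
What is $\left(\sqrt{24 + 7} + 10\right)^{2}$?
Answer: $\left(10 + \sqrt{31}\right)^{2} \approx 242.36$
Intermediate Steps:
$\left(\sqrt{24 + 7} + 10\right)^{2} = \left(\sqrt{31} + 10\right)^{2} = \left(10 + \sqrt{31}\right)^{2}$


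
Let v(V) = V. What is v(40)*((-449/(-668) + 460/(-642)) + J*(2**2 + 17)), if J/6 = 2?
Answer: 540263450/53607 ≈ 10078.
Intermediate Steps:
J = 12 (J = 6*2 = 12)
v(40)*((-449/(-668) + 460/(-642)) + J*(2**2 + 17)) = 40*((-449/(-668) + 460/(-642)) + 12*(2**2 + 17)) = 40*((-449*(-1/668) + 460*(-1/642)) + 12*(4 + 17)) = 40*((449/668 - 230/321) + 12*21) = 40*(-9511/214428 + 252) = 40*(54026345/214428) = 540263450/53607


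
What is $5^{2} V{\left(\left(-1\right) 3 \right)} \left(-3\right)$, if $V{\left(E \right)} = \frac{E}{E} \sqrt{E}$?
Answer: $- 75 i \sqrt{3} \approx - 129.9 i$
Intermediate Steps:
$V{\left(E \right)} = \sqrt{E}$ ($V{\left(E \right)} = 1 \sqrt{E} = \sqrt{E}$)
$5^{2} V{\left(\left(-1\right) 3 \right)} \left(-3\right) = 5^{2} \sqrt{\left(-1\right) 3} \left(-3\right) = 25 \sqrt{-3} \left(-3\right) = 25 i \sqrt{3} \left(-3\right) = - 75 i \sqrt{3}$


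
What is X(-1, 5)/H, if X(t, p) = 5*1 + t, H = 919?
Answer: 4/919 ≈ 0.0043526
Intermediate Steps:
X(t, p) = 5 + t
X(-1, 5)/H = (5 - 1)/919 = 4*(1/919) = 4/919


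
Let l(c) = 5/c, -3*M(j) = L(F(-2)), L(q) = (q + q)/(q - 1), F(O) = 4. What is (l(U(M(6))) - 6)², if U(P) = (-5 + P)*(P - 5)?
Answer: 270569601/7890481 ≈ 34.291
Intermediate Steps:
L(q) = 2*q/(-1 + q) (L(q) = (2*q)/(-1 + q) = 2*q/(-1 + q))
M(j) = -8/9 (M(j) = -2*4/(3*(-1 + 4)) = -2*4/(3*3) = -⅓*8/3 = -8/9)
U(P) = (-5 + P)² (U(P) = (-5 + P)*(-5 + P) = (-5 + P)²)
(l(U(M(6))) - 6)² = (5/((-5 - 8/9)²) - 6)² = (5/((-53/9)²) - 6)² = (5/(2809/81) - 6)² = (5*(81/2809) - 6)² = (405/2809 - 6)² = (-16449/2809)² = 270569601/7890481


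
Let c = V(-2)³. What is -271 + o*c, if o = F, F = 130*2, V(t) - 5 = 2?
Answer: 88909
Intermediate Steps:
V(t) = 7 (V(t) = 5 + 2 = 7)
F = 260
c = 343 (c = 7³ = 343)
o = 260
-271 + o*c = -271 + 260*343 = -271 + 89180 = 88909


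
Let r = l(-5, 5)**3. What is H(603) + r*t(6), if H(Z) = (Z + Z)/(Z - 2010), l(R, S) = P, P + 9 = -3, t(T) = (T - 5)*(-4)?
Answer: 48378/7 ≈ 6911.1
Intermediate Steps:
t(T) = 20 - 4*T (t(T) = (-5 + T)*(-4) = 20 - 4*T)
P = -12 (P = -9 - 3 = -12)
l(R, S) = -12
H(Z) = 2*Z/(-2010 + Z) (H(Z) = (2*Z)/(-2010 + Z) = 2*Z/(-2010 + Z))
r = -1728 (r = (-12)**3 = -1728)
H(603) + r*t(6) = 2*603/(-2010 + 603) - 1728*(20 - 4*6) = 2*603/(-1407) - 1728*(20 - 24) = 2*603*(-1/1407) - 1728*(-4) = -6/7 + 6912 = 48378/7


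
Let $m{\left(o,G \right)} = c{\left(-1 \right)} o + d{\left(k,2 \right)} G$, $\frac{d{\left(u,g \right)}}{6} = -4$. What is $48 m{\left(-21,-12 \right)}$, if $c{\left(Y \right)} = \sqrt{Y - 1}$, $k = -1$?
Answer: $13824 - 1008 i \sqrt{2} \approx 13824.0 - 1425.5 i$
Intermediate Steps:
$c{\left(Y \right)} = \sqrt{-1 + Y}$
$d{\left(u,g \right)} = -24$ ($d{\left(u,g \right)} = 6 \left(-4\right) = -24$)
$m{\left(o,G \right)} = - 24 G + i o \sqrt{2}$ ($m{\left(o,G \right)} = \sqrt{-1 - 1} o - 24 G = \sqrt{-2} o - 24 G = i \sqrt{2} o - 24 G = i o \sqrt{2} - 24 G = - 24 G + i o \sqrt{2}$)
$48 m{\left(-21,-12 \right)} = 48 \left(\left(-24\right) \left(-12\right) + i \left(-21\right) \sqrt{2}\right) = 48 \left(288 - 21 i \sqrt{2}\right) = 13824 - 1008 i \sqrt{2}$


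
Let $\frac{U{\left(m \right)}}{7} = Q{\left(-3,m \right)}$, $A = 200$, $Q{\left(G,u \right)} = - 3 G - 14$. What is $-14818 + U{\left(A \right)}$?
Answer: $-14853$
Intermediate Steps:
$Q{\left(G,u \right)} = -14 - 3 G$
$U{\left(m \right)} = -35$ ($U{\left(m \right)} = 7 \left(-14 - -9\right) = 7 \left(-14 + 9\right) = 7 \left(-5\right) = -35$)
$-14818 + U{\left(A \right)} = -14818 - 35 = -14853$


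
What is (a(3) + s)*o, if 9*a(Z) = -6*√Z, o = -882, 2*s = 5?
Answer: -2205 + 588*√3 ≈ -1186.6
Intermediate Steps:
s = 5/2 (s = (½)*5 = 5/2 ≈ 2.5000)
a(Z) = -2*√Z/3 (a(Z) = (-6*√Z)/9 = -2*√Z/3)
(a(3) + s)*o = (-2*√3/3 + 5/2)*(-882) = (5/2 - 2*√3/3)*(-882) = -2205 + 588*√3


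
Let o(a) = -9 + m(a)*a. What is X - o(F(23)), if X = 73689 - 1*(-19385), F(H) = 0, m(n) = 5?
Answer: 93083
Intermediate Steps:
X = 93074 (X = 73689 + 19385 = 93074)
o(a) = -9 + 5*a
X - o(F(23)) = 93074 - (-9 + 5*0) = 93074 - (-9 + 0) = 93074 - 1*(-9) = 93074 + 9 = 93083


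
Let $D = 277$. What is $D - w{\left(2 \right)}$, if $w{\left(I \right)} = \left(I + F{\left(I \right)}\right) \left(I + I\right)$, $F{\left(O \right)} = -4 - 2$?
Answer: $293$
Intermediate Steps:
$F{\left(O \right)} = -6$
$w{\left(I \right)} = 2 I \left(-6 + I\right)$ ($w{\left(I \right)} = \left(I - 6\right) \left(I + I\right) = \left(-6 + I\right) 2 I = 2 I \left(-6 + I\right)$)
$D - w{\left(2 \right)} = 277 - 2 \cdot 2 \left(-6 + 2\right) = 277 - 2 \cdot 2 \left(-4\right) = 277 - -16 = 277 + 16 = 293$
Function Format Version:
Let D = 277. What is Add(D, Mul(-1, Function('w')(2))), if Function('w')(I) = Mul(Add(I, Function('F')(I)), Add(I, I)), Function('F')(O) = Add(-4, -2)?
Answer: 293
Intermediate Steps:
Function('F')(O) = -6
Function('w')(I) = Mul(2, I, Add(-6, I)) (Function('w')(I) = Mul(Add(I, -6), Add(I, I)) = Mul(Add(-6, I), Mul(2, I)) = Mul(2, I, Add(-6, I)))
Add(D, Mul(-1, Function('w')(2))) = Add(277, Mul(-1, Mul(2, 2, Add(-6, 2)))) = Add(277, Mul(-1, Mul(2, 2, -4))) = Add(277, Mul(-1, -16)) = Add(277, 16) = 293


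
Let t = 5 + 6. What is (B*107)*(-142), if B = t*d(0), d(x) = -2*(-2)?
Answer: -668536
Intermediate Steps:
t = 11
d(x) = 4
B = 44 (B = 11*4 = 44)
(B*107)*(-142) = (44*107)*(-142) = 4708*(-142) = -668536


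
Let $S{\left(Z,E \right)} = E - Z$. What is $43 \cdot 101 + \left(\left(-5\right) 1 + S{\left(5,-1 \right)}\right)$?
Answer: $4332$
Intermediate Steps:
$43 \cdot 101 + \left(\left(-5\right) 1 + S{\left(5,-1 \right)}\right) = 43 \cdot 101 - 11 = 4343 - 11 = 4332$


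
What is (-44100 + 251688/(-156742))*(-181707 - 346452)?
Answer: 1825469056056096/78371 ≈ 2.3293e+10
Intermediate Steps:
(-44100 + 251688/(-156742))*(-181707 - 346452) = (-44100 + 251688*(-1/156742))*(-528159) = (-44100 - 125844/78371)*(-528159) = -3456286944/78371*(-528159) = 1825469056056096/78371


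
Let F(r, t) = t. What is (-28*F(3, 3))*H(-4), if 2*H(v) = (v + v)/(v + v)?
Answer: -42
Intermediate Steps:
H(v) = 1/2 (H(v) = ((v + v)/(v + v))/2 = ((2*v)/((2*v)))/2 = ((2*v)*(1/(2*v)))/2 = (1/2)*1 = 1/2)
(-28*F(3, 3))*H(-4) = -28*3*(1/2) = -84*1/2 = -42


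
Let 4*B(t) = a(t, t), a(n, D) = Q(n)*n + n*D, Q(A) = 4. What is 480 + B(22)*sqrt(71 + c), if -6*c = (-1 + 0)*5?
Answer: 480 + 143*sqrt(2586)/6 ≈ 1692.0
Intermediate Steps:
c = 5/6 (c = -(-1 + 0)*5/6 = -(-1)*5/6 = -1/6*(-5) = 5/6 ≈ 0.83333)
a(n, D) = 4*n + D*n (a(n, D) = 4*n + n*D = 4*n + D*n)
B(t) = t*(4 + t)/4 (B(t) = (t*(4 + t))/4 = t*(4 + t)/4)
480 + B(22)*sqrt(71 + c) = 480 + ((1/4)*22*(4 + 22))*sqrt(71 + 5/6) = 480 + ((1/4)*22*26)*sqrt(431/6) = 480 + 143*(sqrt(2586)/6) = 480 + 143*sqrt(2586)/6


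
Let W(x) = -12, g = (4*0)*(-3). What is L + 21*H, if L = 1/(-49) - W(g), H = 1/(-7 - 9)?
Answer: 8363/784 ≈ 10.667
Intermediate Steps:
H = -1/16 (H = 1/(-16) = -1/16 ≈ -0.062500)
g = 0 (g = 0*(-3) = 0)
L = 587/49 (L = 1/(-49) - 1*(-12) = -1/49 + 12 = 587/49 ≈ 11.980)
L + 21*H = 587/49 + 21*(-1/16) = 587/49 - 21/16 = 8363/784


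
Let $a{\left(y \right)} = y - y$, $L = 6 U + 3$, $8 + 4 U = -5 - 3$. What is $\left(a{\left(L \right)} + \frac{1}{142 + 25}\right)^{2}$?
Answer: $\frac{1}{27889} \approx 3.5856 \cdot 10^{-5}$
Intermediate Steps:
$U = -4$ ($U = -2 + \frac{-5 - 3}{4} = -2 + \frac{1}{4} \left(-8\right) = -2 - 2 = -4$)
$L = -21$ ($L = 6 \left(-4\right) + 3 = -24 + 3 = -21$)
$a{\left(y \right)} = 0$
$\left(a{\left(L \right)} + \frac{1}{142 + 25}\right)^{2} = \left(0 + \frac{1}{142 + 25}\right)^{2} = \left(0 + \frac{1}{167}\right)^{2} = \left(\frac{1}{167}\right)^{2} = \frac{1}{27889}$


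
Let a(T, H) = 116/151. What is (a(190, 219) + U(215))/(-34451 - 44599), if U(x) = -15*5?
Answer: 11209/11936550 ≈ 0.00093905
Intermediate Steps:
U(x) = -75
a(T, H) = 116/151 (a(T, H) = 116*(1/151) = 116/151)
(a(190, 219) + U(215))/(-34451 - 44599) = (116/151 - 75)/(-34451 - 44599) = -11209/151/(-79050) = -11209/151*(-1/79050) = 11209/11936550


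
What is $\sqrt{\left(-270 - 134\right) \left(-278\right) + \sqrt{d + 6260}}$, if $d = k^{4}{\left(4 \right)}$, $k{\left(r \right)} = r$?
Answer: $\sqrt{112312 + 6 \sqrt{181}} \approx 335.25$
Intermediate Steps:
$d = 256$ ($d = 4^{4} = 256$)
$\sqrt{\left(-270 - 134\right) \left(-278\right) + \sqrt{d + 6260}} = \sqrt{\left(-270 - 134\right) \left(-278\right) + \sqrt{256 + 6260}} = \sqrt{\left(-404\right) \left(-278\right) + \sqrt{6516}} = \sqrt{112312 + 6 \sqrt{181}}$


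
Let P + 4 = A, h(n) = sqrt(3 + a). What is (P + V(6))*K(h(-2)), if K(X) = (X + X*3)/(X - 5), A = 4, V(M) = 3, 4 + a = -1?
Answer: 12*sqrt(2)/(sqrt(2) + 5*I) ≈ 0.88889 - 3.1427*I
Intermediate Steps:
a = -5 (a = -4 - 1 = -5)
h(n) = I*sqrt(2) (h(n) = sqrt(3 - 5) = sqrt(-2) = I*sqrt(2))
P = 0 (P = -4 + 4 = 0)
K(X) = 4*X/(-5 + X) (K(X) = (X + 3*X)/(-5 + X) = (4*X)/(-5 + X) = 4*X/(-5 + X))
(P + V(6))*K(h(-2)) = (0 + 3)*(4*(I*sqrt(2))/(-5 + I*sqrt(2))) = 3*(4*I*sqrt(2)/(-5 + I*sqrt(2))) = 12*I*sqrt(2)/(-5 + I*sqrt(2))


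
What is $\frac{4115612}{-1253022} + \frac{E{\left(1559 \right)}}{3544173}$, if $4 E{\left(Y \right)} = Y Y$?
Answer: $- \frac{9216719591987}{2960617827204} \approx -3.1131$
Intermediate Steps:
$E{\left(Y \right)} = \frac{Y^{2}}{4}$ ($E{\left(Y \right)} = \frac{Y Y}{4} = \frac{Y^{2}}{4}$)
$\frac{4115612}{-1253022} + \frac{E{\left(1559 \right)}}{3544173} = \frac{4115612}{-1253022} + \frac{\frac{1}{4} \cdot 1559^{2}}{3544173} = 4115612 \left(- \frac{1}{1253022}\right) + \frac{1}{4} \cdot 2430481 \cdot \frac{1}{3544173} = - \frac{2057806}{626511} + \frac{2430481}{4} \cdot \frac{1}{3544173} = - \frac{2057806}{626511} + \frac{2430481}{14176692} = - \frac{9216719591987}{2960617827204}$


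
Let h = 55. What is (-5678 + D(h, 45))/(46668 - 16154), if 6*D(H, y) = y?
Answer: -1031/5548 ≈ -0.18583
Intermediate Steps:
D(H, y) = y/6
(-5678 + D(h, 45))/(46668 - 16154) = (-5678 + (1/6)*45)/(46668 - 16154) = (-5678 + 15/2)/30514 = -11341/2*1/30514 = -1031/5548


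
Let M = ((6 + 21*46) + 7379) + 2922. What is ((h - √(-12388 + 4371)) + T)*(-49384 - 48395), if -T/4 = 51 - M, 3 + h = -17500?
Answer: -2677677915 + 97779*I*√8017 ≈ -2.6777e+9 + 8.7549e+6*I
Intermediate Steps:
h = -17503 (h = -3 - 17500 = -17503)
M = 11273 (M = ((6 + 966) + 7379) + 2922 = (972 + 7379) + 2922 = 8351 + 2922 = 11273)
T = 44888 (T = -4*(51 - 1*11273) = -4*(51 - 11273) = -4*(-11222) = 44888)
((h - √(-12388 + 4371)) + T)*(-49384 - 48395) = ((-17503 - √(-12388 + 4371)) + 44888)*(-49384 - 48395) = ((-17503 - √(-8017)) + 44888)*(-97779) = ((-17503 - I*√8017) + 44888)*(-97779) = (27385 - I*√8017)*(-97779) = -2677677915 + 97779*I*√8017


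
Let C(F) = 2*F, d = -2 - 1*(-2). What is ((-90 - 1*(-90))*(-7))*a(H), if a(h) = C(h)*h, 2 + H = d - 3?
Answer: 0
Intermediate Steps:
d = 0 (d = -2 + 2 = 0)
H = -5 (H = -2 + (0 - 3) = -2 - 3 = -5)
a(h) = 2*h² (a(h) = (2*h)*h = 2*h²)
((-90 - 1*(-90))*(-7))*a(H) = ((-90 - 1*(-90))*(-7))*(2*(-5)²) = ((-90 + 90)*(-7))*(2*25) = (0*(-7))*50 = 0*50 = 0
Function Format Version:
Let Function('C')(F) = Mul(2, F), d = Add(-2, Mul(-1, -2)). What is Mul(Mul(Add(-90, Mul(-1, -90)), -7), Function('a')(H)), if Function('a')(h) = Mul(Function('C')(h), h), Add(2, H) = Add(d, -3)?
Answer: 0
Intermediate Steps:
d = 0 (d = Add(-2, 2) = 0)
H = -5 (H = Add(-2, Add(0, -3)) = Add(-2, -3) = -5)
Function('a')(h) = Mul(2, Pow(h, 2)) (Function('a')(h) = Mul(Mul(2, h), h) = Mul(2, Pow(h, 2)))
Mul(Mul(Add(-90, Mul(-1, -90)), -7), Function('a')(H)) = Mul(Mul(Add(-90, Mul(-1, -90)), -7), Mul(2, Pow(-5, 2))) = Mul(Mul(Add(-90, 90), -7), Mul(2, 25)) = Mul(Mul(0, -7), 50) = Mul(0, 50) = 0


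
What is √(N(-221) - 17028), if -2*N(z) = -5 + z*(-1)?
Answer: 12*I*√119 ≈ 130.9*I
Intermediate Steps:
N(z) = 5/2 + z/2 (N(z) = -(-5 + z*(-1))/2 = -(-5 - z)/2 = 5/2 + z/2)
√(N(-221) - 17028) = √((5/2 + (½)*(-221)) - 17028) = √((5/2 - 221/2) - 17028) = √(-108 - 17028) = √(-17136) = 12*I*√119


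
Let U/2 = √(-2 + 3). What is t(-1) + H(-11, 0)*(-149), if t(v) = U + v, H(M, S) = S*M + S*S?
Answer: 1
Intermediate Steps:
H(M, S) = S² + M*S (H(M, S) = M*S + S² = S² + M*S)
U = 2 (U = 2*√(-2 + 3) = 2*√1 = 2*1 = 2)
t(v) = 2 + v
t(-1) + H(-11, 0)*(-149) = (2 - 1) + (0*(-11 + 0))*(-149) = 1 + (0*(-11))*(-149) = 1 + 0*(-149) = 1 + 0 = 1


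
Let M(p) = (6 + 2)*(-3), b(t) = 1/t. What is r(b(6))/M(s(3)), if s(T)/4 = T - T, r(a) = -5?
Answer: 5/24 ≈ 0.20833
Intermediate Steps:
b(t) = 1/t
s(T) = 0 (s(T) = 4*(T - T) = 4*0 = 0)
M(p) = -24 (M(p) = 8*(-3) = -24)
r(b(6))/M(s(3)) = -5/(-24) = -5*(-1/24) = 5/24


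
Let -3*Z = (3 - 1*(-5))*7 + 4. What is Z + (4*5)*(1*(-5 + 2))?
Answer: -80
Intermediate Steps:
Z = -20 (Z = -((3 - 1*(-5))*7 + 4)/3 = -((3 + 5)*7 + 4)/3 = -(8*7 + 4)/3 = -(56 + 4)/3 = -1/3*60 = -20)
Z + (4*5)*(1*(-5 + 2)) = -20 + (4*5)*(1*(-5 + 2)) = -20 + 20*(1*(-3)) = -20 + 20*(-3) = -20 - 60 = -80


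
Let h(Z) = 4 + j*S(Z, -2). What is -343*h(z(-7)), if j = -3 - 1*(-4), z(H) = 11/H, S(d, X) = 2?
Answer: -2058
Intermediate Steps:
j = 1 (j = -3 + 4 = 1)
h(Z) = 6 (h(Z) = 4 + 1*2 = 4 + 2 = 6)
-343*h(z(-7)) = -343*6 = -2058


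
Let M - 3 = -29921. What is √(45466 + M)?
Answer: 26*√23 ≈ 124.69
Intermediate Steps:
M = -29918 (M = 3 - 29921 = -29918)
√(45466 + M) = √(45466 - 29918) = √15548 = 26*√23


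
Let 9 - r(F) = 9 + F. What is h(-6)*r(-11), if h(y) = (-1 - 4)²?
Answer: 275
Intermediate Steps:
r(F) = -F (r(F) = 9 - (9 + F) = 9 + (-9 - F) = -F)
h(y) = 25 (h(y) = (-5)² = 25)
h(-6)*r(-11) = 25*(-1*(-11)) = 25*11 = 275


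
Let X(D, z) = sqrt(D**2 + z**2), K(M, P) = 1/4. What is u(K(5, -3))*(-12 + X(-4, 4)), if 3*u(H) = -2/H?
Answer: 32 - 32*sqrt(2)/3 ≈ 16.915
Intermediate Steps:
K(M, P) = 1/4
u(H) = -2/(3*H) (u(H) = (-2/H)/3 = -2/(3*H))
u(K(5, -3))*(-12 + X(-4, 4)) = (-2/(3*1/4))*(-12 + sqrt((-4)**2 + 4**2)) = (-2/3*4)*(-12 + sqrt(16 + 16)) = -8*(-12 + sqrt(32))/3 = -8*(-12 + 4*sqrt(2))/3 = 32 - 32*sqrt(2)/3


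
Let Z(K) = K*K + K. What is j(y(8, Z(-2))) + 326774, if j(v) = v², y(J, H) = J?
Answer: 326838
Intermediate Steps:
Z(K) = K + K² (Z(K) = K² + K = K + K²)
j(y(8, Z(-2))) + 326774 = 8² + 326774 = 64 + 326774 = 326838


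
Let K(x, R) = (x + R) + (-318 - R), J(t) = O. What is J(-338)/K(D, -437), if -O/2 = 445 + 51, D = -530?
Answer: 62/53 ≈ 1.1698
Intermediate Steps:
O = -992 (O = -2*(445 + 51) = -2*496 = -992)
J(t) = -992
K(x, R) = -318 + x (K(x, R) = (R + x) + (-318 - R) = -318 + x)
J(-338)/K(D, -437) = -992/(-318 - 530) = -992/(-848) = -992*(-1/848) = 62/53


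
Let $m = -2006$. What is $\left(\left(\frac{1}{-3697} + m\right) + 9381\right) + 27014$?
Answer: $\frac{127136132}{3697} \approx 34389.0$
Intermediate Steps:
$\left(\left(\frac{1}{-3697} + m\right) + 9381\right) + 27014 = \left(\left(\frac{1}{-3697} - 2006\right) + 9381\right) + 27014 = \left(\left(- \frac{1}{3697} - 2006\right) + 9381\right) + 27014 = \left(- \frac{7416183}{3697} + 9381\right) + 27014 = \frac{27265374}{3697} + 27014 = \frac{127136132}{3697}$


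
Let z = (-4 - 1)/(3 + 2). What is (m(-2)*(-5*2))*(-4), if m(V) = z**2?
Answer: 40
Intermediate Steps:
z = -1 (z = -5/5 = -5*1/5 = -1)
m(V) = 1 (m(V) = (-1)**2 = 1)
(m(-2)*(-5*2))*(-4) = (1*(-5*2))*(-4) = (1*(-10))*(-4) = -10*(-4) = 40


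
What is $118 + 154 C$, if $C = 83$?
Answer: $12900$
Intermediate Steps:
$118 + 154 C = 118 + 154 \cdot 83 = 118 + 12782 = 12900$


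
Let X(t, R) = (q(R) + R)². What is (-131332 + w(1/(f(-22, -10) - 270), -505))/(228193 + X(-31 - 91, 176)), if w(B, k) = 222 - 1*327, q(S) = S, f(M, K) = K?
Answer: -131437/352097 ≈ -0.37330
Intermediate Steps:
w(B, k) = -105 (w(B, k) = 222 - 327 = -105)
X(t, R) = 4*R² (X(t, R) = (R + R)² = (2*R)² = 4*R²)
(-131332 + w(1/(f(-22, -10) - 270), -505))/(228193 + X(-31 - 91, 176)) = (-131332 - 105)/(228193 + 4*176²) = -131437/(228193 + 4*30976) = -131437/(228193 + 123904) = -131437/352097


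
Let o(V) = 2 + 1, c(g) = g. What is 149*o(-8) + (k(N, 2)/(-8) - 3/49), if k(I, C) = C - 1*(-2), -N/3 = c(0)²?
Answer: 43751/98 ≈ 446.44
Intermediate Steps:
N = 0 (N = -3*0² = -3*0 = 0)
k(I, C) = 2 + C (k(I, C) = C + 2 = 2 + C)
o(V) = 3
149*o(-8) + (k(N, 2)/(-8) - 3/49) = 149*3 + ((2 + 2)/(-8) - 3/49) = 447 + (4*(-⅛) - 3*1/49) = 447 + (-½ - 3/49) = 447 - 55/98 = 43751/98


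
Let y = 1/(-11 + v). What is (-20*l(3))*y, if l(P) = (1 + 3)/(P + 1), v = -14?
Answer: ⅘ ≈ 0.80000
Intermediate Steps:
l(P) = 4/(1 + P)
y = -1/25 (y = 1/(-11 - 14) = 1/(-25) = -1/25 ≈ -0.040000)
(-20*l(3))*y = -80/(1 + 3)*(-1/25) = -80/4*(-1/25) = -20*1*(-1/25) = -20*(-1/25) = ⅘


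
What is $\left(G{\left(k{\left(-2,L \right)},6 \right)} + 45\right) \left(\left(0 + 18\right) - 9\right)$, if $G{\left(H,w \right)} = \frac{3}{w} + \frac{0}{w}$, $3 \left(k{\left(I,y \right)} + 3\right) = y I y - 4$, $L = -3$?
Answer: $\frac{819}{2} \approx 409.5$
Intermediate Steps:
$k{\left(I,y \right)} = - \frac{13}{3} + \frac{I y^{2}}{3}$ ($k{\left(I,y \right)} = -3 + \frac{y I y - 4}{3} = -3 + \frac{I y y - 4}{3} = -3 + \frac{I y^{2} - 4}{3} = -3 + \frac{-4 + I y^{2}}{3} = -3 + \left(- \frac{4}{3} + \frac{I y^{2}}{3}\right) = - \frac{13}{3} + \frac{I y^{2}}{3}$)
$G{\left(H,w \right)} = \frac{3}{w}$ ($G{\left(H,w \right)} = \frac{3}{w} + 0 = \frac{3}{w}$)
$\left(G{\left(k{\left(-2,L \right)},6 \right)} + 45\right) \left(\left(0 + 18\right) - 9\right) = \left(\frac{3}{6} + 45\right) \left(\left(0 + 18\right) - 9\right) = \left(3 \cdot \frac{1}{6} + 45\right) \left(18 - 9\right) = \left(\frac{1}{2} + 45\right) 9 = \frac{91}{2} \cdot 9 = \frac{819}{2}$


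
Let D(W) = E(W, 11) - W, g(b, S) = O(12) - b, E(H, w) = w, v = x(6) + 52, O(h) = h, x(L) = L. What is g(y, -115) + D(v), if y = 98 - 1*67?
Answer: -66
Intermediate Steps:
v = 58 (v = 6 + 52 = 58)
y = 31 (y = 98 - 67 = 31)
g(b, S) = 12 - b
D(W) = 11 - W
g(y, -115) + D(v) = (12 - 1*31) + (11 - 1*58) = (12 - 31) + (11 - 58) = -19 - 47 = -66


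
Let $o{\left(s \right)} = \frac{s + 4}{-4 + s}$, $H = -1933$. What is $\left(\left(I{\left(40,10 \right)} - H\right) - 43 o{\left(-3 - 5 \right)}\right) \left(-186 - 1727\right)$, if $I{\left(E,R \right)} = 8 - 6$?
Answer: $- \frac{11022706}{3} \approx -3.6742 \cdot 10^{6}$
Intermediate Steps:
$o{\left(s \right)} = \frac{4 + s}{-4 + s}$
$I{\left(E,R \right)} = 2$
$\left(\left(I{\left(40,10 \right)} - H\right) - 43 o{\left(-3 - 5 \right)}\right) \left(-186 - 1727\right) = \left(\left(2 - -1933\right) - 43 \frac{4 - 8}{-4 - 8}\right) \left(-186 - 1727\right) = \left(\left(2 + 1933\right) - 43 \frac{4 - 8}{-4 - 8}\right) \left(-1913\right) = \left(1935 - 43 \frac{1}{-12} \left(-4\right)\right) \left(-1913\right) = \left(1935 - 43 \left(\left(- \frac{1}{12}\right) \left(-4\right)\right)\right) \left(-1913\right) = \left(1935 - \frac{43}{3}\right) \left(-1913\right) = \frac{5762}{3} \left(-1913\right) = - \frac{11022706}{3}$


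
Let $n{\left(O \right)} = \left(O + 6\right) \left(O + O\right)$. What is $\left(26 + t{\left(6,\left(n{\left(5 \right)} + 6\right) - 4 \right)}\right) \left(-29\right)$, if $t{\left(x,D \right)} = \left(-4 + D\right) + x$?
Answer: $-4060$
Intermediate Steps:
$n{\left(O \right)} = 2 O \left(6 + O\right)$ ($n{\left(O \right)} = \left(6 + O\right) 2 O = 2 O \left(6 + O\right)$)
$t{\left(x,D \right)} = -4 + D + x$
$\left(26 + t{\left(6,\left(n{\left(5 \right)} + 6\right) - 4 \right)}\right) \left(-29\right) = \left(26 - \left(-4 - 10 \left(6 + 5\right)\right)\right) \left(-29\right) = \left(26 + \left(-4 + \left(\left(2 \cdot 5 \cdot 11 + 6\right) - 4\right) + 6\right)\right) \left(-29\right) = \left(26 + \left(-4 + \left(\left(110 + 6\right) - 4\right) + 6\right)\right) \left(-29\right) = \left(26 + \left(-4 + \left(116 - 4\right) + 6\right)\right) \left(-29\right) = \left(26 + \left(-4 + 112 + 6\right)\right) \left(-29\right) = \left(26 + 114\right) \left(-29\right) = 140 \left(-29\right) = -4060$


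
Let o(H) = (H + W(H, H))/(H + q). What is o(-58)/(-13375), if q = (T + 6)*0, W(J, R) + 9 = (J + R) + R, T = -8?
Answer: -241/775750 ≈ -0.00031067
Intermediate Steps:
W(J, R) = -9 + J + 2*R (W(J, R) = -9 + ((J + R) + R) = -9 + (J + 2*R) = -9 + J + 2*R)
q = 0 (q = (-8 + 6)*0 = -2*0 = 0)
o(H) = (-9 + 4*H)/H (o(H) = (H + (-9 + H + 2*H))/(H + 0) = (H + (-9 + 3*H))/H = (-9 + 4*H)/H)
o(-58)/(-13375) = (4 - 9/(-58))/(-13375) = (4 - 9*(-1/58))*(-1/13375) = (4 + 9/58)*(-1/13375) = (241/58)*(-1/13375) = -241/775750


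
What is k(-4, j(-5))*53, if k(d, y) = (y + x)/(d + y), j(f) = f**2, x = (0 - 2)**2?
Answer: 1537/21 ≈ 73.190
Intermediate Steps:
x = 4 (x = (-2)**2 = 4)
k(d, y) = (4 + y)/(d + y) (k(d, y) = (y + 4)/(d + y) = (4 + y)/(d + y))
k(-4, j(-5))*53 = ((4 + (-5)**2)/(-4 + (-5)**2))*53 = ((4 + 25)/(-4 + 25))*53 = (29/21)*53 = 1537/21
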